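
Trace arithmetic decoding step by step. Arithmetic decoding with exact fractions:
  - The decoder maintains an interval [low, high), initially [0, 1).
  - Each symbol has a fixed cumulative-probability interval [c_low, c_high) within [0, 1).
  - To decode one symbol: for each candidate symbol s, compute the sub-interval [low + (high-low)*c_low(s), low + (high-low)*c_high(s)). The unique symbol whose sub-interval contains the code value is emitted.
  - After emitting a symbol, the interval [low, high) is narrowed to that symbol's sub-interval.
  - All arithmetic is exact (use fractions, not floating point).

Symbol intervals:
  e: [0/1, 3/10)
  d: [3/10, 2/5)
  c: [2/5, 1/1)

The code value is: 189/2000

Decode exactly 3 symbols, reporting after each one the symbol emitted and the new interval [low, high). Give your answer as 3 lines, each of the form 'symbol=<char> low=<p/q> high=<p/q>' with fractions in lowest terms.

Step 1: interval [0/1, 1/1), width = 1/1 - 0/1 = 1/1
  'e': [0/1 + 1/1*0/1, 0/1 + 1/1*3/10) = [0/1, 3/10) <- contains code 189/2000
  'd': [0/1 + 1/1*3/10, 0/1 + 1/1*2/5) = [3/10, 2/5)
  'c': [0/1 + 1/1*2/5, 0/1 + 1/1*1/1) = [2/5, 1/1)
  emit 'e', narrow to [0/1, 3/10)
Step 2: interval [0/1, 3/10), width = 3/10 - 0/1 = 3/10
  'e': [0/1 + 3/10*0/1, 0/1 + 3/10*3/10) = [0/1, 9/100)
  'd': [0/1 + 3/10*3/10, 0/1 + 3/10*2/5) = [9/100, 3/25) <- contains code 189/2000
  'c': [0/1 + 3/10*2/5, 0/1 + 3/10*1/1) = [3/25, 3/10)
  emit 'd', narrow to [9/100, 3/25)
Step 3: interval [9/100, 3/25), width = 3/25 - 9/100 = 3/100
  'e': [9/100 + 3/100*0/1, 9/100 + 3/100*3/10) = [9/100, 99/1000) <- contains code 189/2000
  'd': [9/100 + 3/100*3/10, 9/100 + 3/100*2/5) = [99/1000, 51/500)
  'c': [9/100 + 3/100*2/5, 9/100 + 3/100*1/1) = [51/500, 3/25)
  emit 'e', narrow to [9/100, 99/1000)

Answer: symbol=e low=0/1 high=3/10
symbol=d low=9/100 high=3/25
symbol=e low=9/100 high=99/1000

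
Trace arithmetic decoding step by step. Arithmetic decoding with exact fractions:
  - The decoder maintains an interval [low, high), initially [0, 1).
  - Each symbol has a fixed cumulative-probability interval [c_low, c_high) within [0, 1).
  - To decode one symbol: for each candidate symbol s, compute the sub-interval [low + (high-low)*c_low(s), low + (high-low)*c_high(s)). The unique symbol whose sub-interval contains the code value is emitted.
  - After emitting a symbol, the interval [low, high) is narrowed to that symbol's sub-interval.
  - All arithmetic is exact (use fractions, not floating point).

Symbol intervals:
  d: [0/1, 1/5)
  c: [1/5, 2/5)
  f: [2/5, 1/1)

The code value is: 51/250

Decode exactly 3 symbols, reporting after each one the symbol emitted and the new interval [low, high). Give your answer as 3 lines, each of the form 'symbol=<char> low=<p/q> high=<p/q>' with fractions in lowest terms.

Step 1: interval [0/1, 1/1), width = 1/1 - 0/1 = 1/1
  'd': [0/1 + 1/1*0/1, 0/1 + 1/1*1/5) = [0/1, 1/5)
  'c': [0/1 + 1/1*1/5, 0/1 + 1/1*2/5) = [1/5, 2/5) <- contains code 51/250
  'f': [0/1 + 1/1*2/5, 0/1 + 1/1*1/1) = [2/5, 1/1)
  emit 'c', narrow to [1/5, 2/5)
Step 2: interval [1/5, 2/5), width = 2/5 - 1/5 = 1/5
  'd': [1/5 + 1/5*0/1, 1/5 + 1/5*1/5) = [1/5, 6/25) <- contains code 51/250
  'c': [1/5 + 1/5*1/5, 1/5 + 1/5*2/5) = [6/25, 7/25)
  'f': [1/5 + 1/5*2/5, 1/5 + 1/5*1/1) = [7/25, 2/5)
  emit 'd', narrow to [1/5, 6/25)
Step 3: interval [1/5, 6/25), width = 6/25 - 1/5 = 1/25
  'd': [1/5 + 1/25*0/1, 1/5 + 1/25*1/5) = [1/5, 26/125) <- contains code 51/250
  'c': [1/5 + 1/25*1/5, 1/5 + 1/25*2/5) = [26/125, 27/125)
  'f': [1/5 + 1/25*2/5, 1/5 + 1/25*1/1) = [27/125, 6/25)
  emit 'd', narrow to [1/5, 26/125)

Answer: symbol=c low=1/5 high=2/5
symbol=d low=1/5 high=6/25
symbol=d low=1/5 high=26/125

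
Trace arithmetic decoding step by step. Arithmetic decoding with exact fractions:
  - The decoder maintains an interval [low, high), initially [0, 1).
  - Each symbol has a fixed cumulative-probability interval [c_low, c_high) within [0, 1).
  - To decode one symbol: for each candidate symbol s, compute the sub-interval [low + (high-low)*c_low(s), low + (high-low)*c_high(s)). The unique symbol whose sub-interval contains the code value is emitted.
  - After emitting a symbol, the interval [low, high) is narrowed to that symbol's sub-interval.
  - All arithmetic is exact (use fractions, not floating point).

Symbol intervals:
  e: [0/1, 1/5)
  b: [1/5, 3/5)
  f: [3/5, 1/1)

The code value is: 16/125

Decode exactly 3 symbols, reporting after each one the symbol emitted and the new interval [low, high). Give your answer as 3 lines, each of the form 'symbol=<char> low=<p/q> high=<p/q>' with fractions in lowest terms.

Step 1: interval [0/1, 1/1), width = 1/1 - 0/1 = 1/1
  'e': [0/1 + 1/1*0/1, 0/1 + 1/1*1/5) = [0/1, 1/5) <- contains code 16/125
  'b': [0/1 + 1/1*1/5, 0/1 + 1/1*3/5) = [1/5, 3/5)
  'f': [0/1 + 1/1*3/5, 0/1 + 1/1*1/1) = [3/5, 1/1)
  emit 'e', narrow to [0/1, 1/5)
Step 2: interval [0/1, 1/5), width = 1/5 - 0/1 = 1/5
  'e': [0/1 + 1/5*0/1, 0/1 + 1/5*1/5) = [0/1, 1/25)
  'b': [0/1 + 1/5*1/5, 0/1 + 1/5*3/5) = [1/25, 3/25)
  'f': [0/1 + 1/5*3/5, 0/1 + 1/5*1/1) = [3/25, 1/5) <- contains code 16/125
  emit 'f', narrow to [3/25, 1/5)
Step 3: interval [3/25, 1/5), width = 1/5 - 3/25 = 2/25
  'e': [3/25 + 2/25*0/1, 3/25 + 2/25*1/5) = [3/25, 17/125) <- contains code 16/125
  'b': [3/25 + 2/25*1/5, 3/25 + 2/25*3/5) = [17/125, 21/125)
  'f': [3/25 + 2/25*3/5, 3/25 + 2/25*1/1) = [21/125, 1/5)
  emit 'e', narrow to [3/25, 17/125)

Answer: symbol=e low=0/1 high=1/5
symbol=f low=3/25 high=1/5
symbol=e low=3/25 high=17/125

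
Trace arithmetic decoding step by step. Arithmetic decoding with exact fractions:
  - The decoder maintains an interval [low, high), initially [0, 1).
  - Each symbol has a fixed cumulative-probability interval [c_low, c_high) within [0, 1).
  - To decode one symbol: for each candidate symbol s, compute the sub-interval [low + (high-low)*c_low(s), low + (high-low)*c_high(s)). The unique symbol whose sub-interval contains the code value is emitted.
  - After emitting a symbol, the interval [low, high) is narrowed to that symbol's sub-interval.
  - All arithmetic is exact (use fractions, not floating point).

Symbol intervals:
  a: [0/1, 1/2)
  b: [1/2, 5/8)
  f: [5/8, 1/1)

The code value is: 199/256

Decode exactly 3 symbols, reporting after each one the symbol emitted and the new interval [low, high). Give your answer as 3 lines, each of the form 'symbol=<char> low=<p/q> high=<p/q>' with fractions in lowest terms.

Answer: symbol=f low=5/8 high=1/1
symbol=a low=5/8 high=13/16
symbol=f low=95/128 high=13/16

Derivation:
Step 1: interval [0/1, 1/1), width = 1/1 - 0/1 = 1/1
  'a': [0/1 + 1/1*0/1, 0/1 + 1/1*1/2) = [0/1, 1/2)
  'b': [0/1 + 1/1*1/2, 0/1 + 1/1*5/8) = [1/2, 5/8)
  'f': [0/1 + 1/1*5/8, 0/1 + 1/1*1/1) = [5/8, 1/1) <- contains code 199/256
  emit 'f', narrow to [5/8, 1/1)
Step 2: interval [5/8, 1/1), width = 1/1 - 5/8 = 3/8
  'a': [5/8 + 3/8*0/1, 5/8 + 3/8*1/2) = [5/8, 13/16) <- contains code 199/256
  'b': [5/8 + 3/8*1/2, 5/8 + 3/8*5/8) = [13/16, 55/64)
  'f': [5/8 + 3/8*5/8, 5/8 + 3/8*1/1) = [55/64, 1/1)
  emit 'a', narrow to [5/8, 13/16)
Step 3: interval [5/8, 13/16), width = 13/16 - 5/8 = 3/16
  'a': [5/8 + 3/16*0/1, 5/8 + 3/16*1/2) = [5/8, 23/32)
  'b': [5/8 + 3/16*1/2, 5/8 + 3/16*5/8) = [23/32, 95/128)
  'f': [5/8 + 3/16*5/8, 5/8 + 3/16*1/1) = [95/128, 13/16) <- contains code 199/256
  emit 'f', narrow to [95/128, 13/16)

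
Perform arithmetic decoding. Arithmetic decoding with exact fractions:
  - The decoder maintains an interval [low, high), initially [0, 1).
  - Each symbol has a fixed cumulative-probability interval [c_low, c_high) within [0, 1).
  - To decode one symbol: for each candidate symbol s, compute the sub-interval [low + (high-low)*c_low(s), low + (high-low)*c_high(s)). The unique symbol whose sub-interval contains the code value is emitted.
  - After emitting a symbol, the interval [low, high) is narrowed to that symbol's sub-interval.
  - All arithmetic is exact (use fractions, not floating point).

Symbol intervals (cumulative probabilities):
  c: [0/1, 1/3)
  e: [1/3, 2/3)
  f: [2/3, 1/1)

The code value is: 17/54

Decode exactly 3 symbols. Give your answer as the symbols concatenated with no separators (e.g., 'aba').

Step 1: interval [0/1, 1/1), width = 1/1 - 0/1 = 1/1
  'c': [0/1 + 1/1*0/1, 0/1 + 1/1*1/3) = [0/1, 1/3) <- contains code 17/54
  'e': [0/1 + 1/1*1/3, 0/1 + 1/1*2/3) = [1/3, 2/3)
  'f': [0/1 + 1/1*2/3, 0/1 + 1/1*1/1) = [2/3, 1/1)
  emit 'c', narrow to [0/1, 1/3)
Step 2: interval [0/1, 1/3), width = 1/3 - 0/1 = 1/3
  'c': [0/1 + 1/3*0/1, 0/1 + 1/3*1/3) = [0/1, 1/9)
  'e': [0/1 + 1/3*1/3, 0/1 + 1/3*2/3) = [1/9, 2/9)
  'f': [0/1 + 1/3*2/3, 0/1 + 1/3*1/1) = [2/9, 1/3) <- contains code 17/54
  emit 'f', narrow to [2/9, 1/3)
Step 3: interval [2/9, 1/3), width = 1/3 - 2/9 = 1/9
  'c': [2/9 + 1/9*0/1, 2/9 + 1/9*1/3) = [2/9, 7/27)
  'e': [2/9 + 1/9*1/3, 2/9 + 1/9*2/3) = [7/27, 8/27)
  'f': [2/9 + 1/9*2/3, 2/9 + 1/9*1/1) = [8/27, 1/3) <- contains code 17/54
  emit 'f', narrow to [8/27, 1/3)

Answer: cff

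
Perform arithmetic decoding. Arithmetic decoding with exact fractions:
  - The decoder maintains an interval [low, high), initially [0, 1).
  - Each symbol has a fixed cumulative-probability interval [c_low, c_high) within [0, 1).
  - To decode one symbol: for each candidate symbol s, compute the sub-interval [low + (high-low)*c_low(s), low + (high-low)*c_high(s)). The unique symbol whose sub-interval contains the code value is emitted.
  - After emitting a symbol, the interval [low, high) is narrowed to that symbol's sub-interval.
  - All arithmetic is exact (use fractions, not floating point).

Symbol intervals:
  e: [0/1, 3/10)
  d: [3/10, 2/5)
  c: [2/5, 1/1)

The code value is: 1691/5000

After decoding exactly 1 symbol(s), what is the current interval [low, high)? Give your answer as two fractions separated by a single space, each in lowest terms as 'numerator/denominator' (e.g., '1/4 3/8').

Step 1: interval [0/1, 1/1), width = 1/1 - 0/1 = 1/1
  'e': [0/1 + 1/1*0/1, 0/1 + 1/1*3/10) = [0/1, 3/10)
  'd': [0/1 + 1/1*3/10, 0/1 + 1/1*2/5) = [3/10, 2/5) <- contains code 1691/5000
  'c': [0/1 + 1/1*2/5, 0/1 + 1/1*1/1) = [2/5, 1/1)
  emit 'd', narrow to [3/10, 2/5)

Answer: 3/10 2/5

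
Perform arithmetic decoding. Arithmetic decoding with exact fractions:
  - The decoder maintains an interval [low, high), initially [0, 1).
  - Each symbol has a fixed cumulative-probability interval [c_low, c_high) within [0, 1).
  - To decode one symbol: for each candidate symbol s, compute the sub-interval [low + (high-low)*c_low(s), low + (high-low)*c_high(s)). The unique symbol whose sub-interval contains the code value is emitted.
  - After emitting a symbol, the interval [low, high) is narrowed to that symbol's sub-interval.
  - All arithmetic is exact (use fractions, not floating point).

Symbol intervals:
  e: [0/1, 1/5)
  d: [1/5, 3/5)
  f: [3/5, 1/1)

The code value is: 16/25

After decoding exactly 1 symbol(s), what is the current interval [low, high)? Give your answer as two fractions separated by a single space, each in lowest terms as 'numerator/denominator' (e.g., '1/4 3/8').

Answer: 3/5 1/1

Derivation:
Step 1: interval [0/1, 1/1), width = 1/1 - 0/1 = 1/1
  'e': [0/1 + 1/1*0/1, 0/1 + 1/1*1/5) = [0/1, 1/5)
  'd': [0/1 + 1/1*1/5, 0/1 + 1/1*3/5) = [1/5, 3/5)
  'f': [0/1 + 1/1*3/5, 0/1 + 1/1*1/1) = [3/5, 1/1) <- contains code 16/25
  emit 'f', narrow to [3/5, 1/1)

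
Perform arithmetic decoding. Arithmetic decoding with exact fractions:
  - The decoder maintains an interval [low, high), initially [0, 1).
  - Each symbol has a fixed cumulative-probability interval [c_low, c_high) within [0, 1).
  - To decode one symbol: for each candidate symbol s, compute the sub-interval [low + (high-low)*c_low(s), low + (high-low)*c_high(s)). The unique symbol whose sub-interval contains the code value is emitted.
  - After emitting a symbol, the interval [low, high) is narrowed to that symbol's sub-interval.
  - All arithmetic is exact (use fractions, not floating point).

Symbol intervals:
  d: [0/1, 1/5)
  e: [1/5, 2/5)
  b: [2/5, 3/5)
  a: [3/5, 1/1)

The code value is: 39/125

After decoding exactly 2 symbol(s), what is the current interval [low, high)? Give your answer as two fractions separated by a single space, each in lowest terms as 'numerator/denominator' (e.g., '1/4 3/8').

Step 1: interval [0/1, 1/1), width = 1/1 - 0/1 = 1/1
  'd': [0/1 + 1/1*0/1, 0/1 + 1/1*1/5) = [0/1, 1/5)
  'e': [0/1 + 1/1*1/5, 0/1 + 1/1*2/5) = [1/5, 2/5) <- contains code 39/125
  'b': [0/1 + 1/1*2/5, 0/1 + 1/1*3/5) = [2/5, 3/5)
  'a': [0/1 + 1/1*3/5, 0/1 + 1/1*1/1) = [3/5, 1/1)
  emit 'e', narrow to [1/5, 2/5)
Step 2: interval [1/5, 2/5), width = 2/5 - 1/5 = 1/5
  'd': [1/5 + 1/5*0/1, 1/5 + 1/5*1/5) = [1/5, 6/25)
  'e': [1/5 + 1/5*1/5, 1/5 + 1/5*2/5) = [6/25, 7/25)
  'b': [1/5 + 1/5*2/5, 1/5 + 1/5*3/5) = [7/25, 8/25) <- contains code 39/125
  'a': [1/5 + 1/5*3/5, 1/5 + 1/5*1/1) = [8/25, 2/5)
  emit 'b', narrow to [7/25, 8/25)

Answer: 7/25 8/25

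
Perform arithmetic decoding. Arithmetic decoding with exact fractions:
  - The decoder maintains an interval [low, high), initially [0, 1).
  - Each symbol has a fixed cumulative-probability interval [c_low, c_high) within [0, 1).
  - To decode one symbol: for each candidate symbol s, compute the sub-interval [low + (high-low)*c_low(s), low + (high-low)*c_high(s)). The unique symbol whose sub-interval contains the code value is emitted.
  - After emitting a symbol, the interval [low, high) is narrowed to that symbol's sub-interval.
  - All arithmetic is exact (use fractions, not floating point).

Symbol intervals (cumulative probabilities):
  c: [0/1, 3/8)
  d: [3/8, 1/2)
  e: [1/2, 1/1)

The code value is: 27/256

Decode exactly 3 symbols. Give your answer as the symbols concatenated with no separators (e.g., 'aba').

Answer: cce

Derivation:
Step 1: interval [0/1, 1/1), width = 1/1 - 0/1 = 1/1
  'c': [0/1 + 1/1*0/1, 0/1 + 1/1*3/8) = [0/1, 3/8) <- contains code 27/256
  'd': [0/1 + 1/1*3/8, 0/1 + 1/1*1/2) = [3/8, 1/2)
  'e': [0/1 + 1/1*1/2, 0/1 + 1/1*1/1) = [1/2, 1/1)
  emit 'c', narrow to [0/1, 3/8)
Step 2: interval [0/1, 3/8), width = 3/8 - 0/1 = 3/8
  'c': [0/1 + 3/8*0/1, 0/1 + 3/8*3/8) = [0/1, 9/64) <- contains code 27/256
  'd': [0/1 + 3/8*3/8, 0/1 + 3/8*1/2) = [9/64, 3/16)
  'e': [0/1 + 3/8*1/2, 0/1 + 3/8*1/1) = [3/16, 3/8)
  emit 'c', narrow to [0/1, 9/64)
Step 3: interval [0/1, 9/64), width = 9/64 - 0/1 = 9/64
  'c': [0/1 + 9/64*0/1, 0/1 + 9/64*3/8) = [0/1, 27/512)
  'd': [0/1 + 9/64*3/8, 0/1 + 9/64*1/2) = [27/512, 9/128)
  'e': [0/1 + 9/64*1/2, 0/1 + 9/64*1/1) = [9/128, 9/64) <- contains code 27/256
  emit 'e', narrow to [9/128, 9/64)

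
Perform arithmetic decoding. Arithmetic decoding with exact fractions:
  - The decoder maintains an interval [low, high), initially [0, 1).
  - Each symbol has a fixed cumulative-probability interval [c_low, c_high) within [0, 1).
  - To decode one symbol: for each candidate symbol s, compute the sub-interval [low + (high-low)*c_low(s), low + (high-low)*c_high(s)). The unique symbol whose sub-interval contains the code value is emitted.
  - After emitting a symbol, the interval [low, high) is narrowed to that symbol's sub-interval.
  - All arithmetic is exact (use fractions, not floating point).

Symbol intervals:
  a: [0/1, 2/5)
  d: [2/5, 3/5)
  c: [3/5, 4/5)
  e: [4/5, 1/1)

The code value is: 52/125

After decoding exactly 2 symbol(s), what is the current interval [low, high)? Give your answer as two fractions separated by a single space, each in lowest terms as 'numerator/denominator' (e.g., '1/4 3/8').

Answer: 2/5 12/25

Derivation:
Step 1: interval [0/1, 1/1), width = 1/1 - 0/1 = 1/1
  'a': [0/1 + 1/1*0/1, 0/1 + 1/1*2/5) = [0/1, 2/5)
  'd': [0/1 + 1/1*2/5, 0/1 + 1/1*3/5) = [2/5, 3/5) <- contains code 52/125
  'c': [0/1 + 1/1*3/5, 0/1 + 1/1*4/5) = [3/5, 4/5)
  'e': [0/1 + 1/1*4/5, 0/1 + 1/1*1/1) = [4/5, 1/1)
  emit 'd', narrow to [2/5, 3/5)
Step 2: interval [2/5, 3/5), width = 3/5 - 2/5 = 1/5
  'a': [2/5 + 1/5*0/1, 2/5 + 1/5*2/5) = [2/5, 12/25) <- contains code 52/125
  'd': [2/5 + 1/5*2/5, 2/5 + 1/5*3/5) = [12/25, 13/25)
  'c': [2/5 + 1/5*3/5, 2/5 + 1/5*4/5) = [13/25, 14/25)
  'e': [2/5 + 1/5*4/5, 2/5 + 1/5*1/1) = [14/25, 3/5)
  emit 'a', narrow to [2/5, 12/25)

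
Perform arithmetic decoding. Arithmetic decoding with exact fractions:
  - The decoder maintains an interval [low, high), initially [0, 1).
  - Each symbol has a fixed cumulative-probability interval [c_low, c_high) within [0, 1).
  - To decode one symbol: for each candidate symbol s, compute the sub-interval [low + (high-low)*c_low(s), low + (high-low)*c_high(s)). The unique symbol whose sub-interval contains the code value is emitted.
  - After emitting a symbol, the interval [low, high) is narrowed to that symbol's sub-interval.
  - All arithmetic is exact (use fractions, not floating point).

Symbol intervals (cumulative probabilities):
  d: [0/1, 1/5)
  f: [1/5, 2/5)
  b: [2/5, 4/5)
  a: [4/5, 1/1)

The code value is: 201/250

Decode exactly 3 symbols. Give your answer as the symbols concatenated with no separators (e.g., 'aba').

Step 1: interval [0/1, 1/1), width = 1/1 - 0/1 = 1/1
  'd': [0/1 + 1/1*0/1, 0/1 + 1/1*1/5) = [0/1, 1/5)
  'f': [0/1 + 1/1*1/5, 0/1 + 1/1*2/5) = [1/5, 2/5)
  'b': [0/1 + 1/1*2/5, 0/1 + 1/1*4/5) = [2/5, 4/5)
  'a': [0/1 + 1/1*4/5, 0/1 + 1/1*1/1) = [4/5, 1/1) <- contains code 201/250
  emit 'a', narrow to [4/5, 1/1)
Step 2: interval [4/5, 1/1), width = 1/1 - 4/5 = 1/5
  'd': [4/5 + 1/5*0/1, 4/5 + 1/5*1/5) = [4/5, 21/25) <- contains code 201/250
  'f': [4/5 + 1/5*1/5, 4/5 + 1/5*2/5) = [21/25, 22/25)
  'b': [4/5 + 1/5*2/5, 4/5 + 1/5*4/5) = [22/25, 24/25)
  'a': [4/5 + 1/5*4/5, 4/5 + 1/5*1/1) = [24/25, 1/1)
  emit 'd', narrow to [4/5, 21/25)
Step 3: interval [4/5, 21/25), width = 21/25 - 4/5 = 1/25
  'd': [4/5 + 1/25*0/1, 4/5 + 1/25*1/5) = [4/5, 101/125) <- contains code 201/250
  'f': [4/5 + 1/25*1/5, 4/5 + 1/25*2/5) = [101/125, 102/125)
  'b': [4/5 + 1/25*2/5, 4/5 + 1/25*4/5) = [102/125, 104/125)
  'a': [4/5 + 1/25*4/5, 4/5 + 1/25*1/1) = [104/125, 21/25)
  emit 'd', narrow to [4/5, 101/125)

Answer: add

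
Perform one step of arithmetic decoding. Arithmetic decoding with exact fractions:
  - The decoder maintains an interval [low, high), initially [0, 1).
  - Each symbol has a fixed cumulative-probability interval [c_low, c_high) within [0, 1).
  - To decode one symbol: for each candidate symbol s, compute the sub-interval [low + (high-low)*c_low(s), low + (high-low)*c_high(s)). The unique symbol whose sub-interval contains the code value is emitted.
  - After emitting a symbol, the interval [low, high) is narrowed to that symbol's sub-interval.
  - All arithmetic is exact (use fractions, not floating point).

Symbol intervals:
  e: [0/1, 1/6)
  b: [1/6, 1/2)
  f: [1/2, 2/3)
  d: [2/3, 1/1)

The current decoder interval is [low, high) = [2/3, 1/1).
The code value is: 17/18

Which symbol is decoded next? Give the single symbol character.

Interval width = high − low = 1/1 − 2/3 = 1/3
Scaled code = (code − low) / width = (17/18 − 2/3) / 1/3 = 5/6
  e: [0/1, 1/6) 
  b: [1/6, 1/2) 
  f: [1/2, 2/3) 
  d: [2/3, 1/1) ← scaled code falls here ✓

Answer: d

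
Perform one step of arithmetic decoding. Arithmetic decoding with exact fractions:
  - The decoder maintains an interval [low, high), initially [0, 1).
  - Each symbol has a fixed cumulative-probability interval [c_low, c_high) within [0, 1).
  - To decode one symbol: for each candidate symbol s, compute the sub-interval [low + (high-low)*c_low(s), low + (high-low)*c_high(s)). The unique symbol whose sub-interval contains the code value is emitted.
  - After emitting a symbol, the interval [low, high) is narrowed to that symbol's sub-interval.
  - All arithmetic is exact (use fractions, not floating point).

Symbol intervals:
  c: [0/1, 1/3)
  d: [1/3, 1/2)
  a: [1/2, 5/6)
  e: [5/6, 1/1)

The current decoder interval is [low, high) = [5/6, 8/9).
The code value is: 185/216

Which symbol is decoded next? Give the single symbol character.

Answer: d

Derivation:
Interval width = high − low = 8/9 − 5/6 = 1/18
Scaled code = (code − low) / width = (185/216 − 5/6) / 1/18 = 5/12
  c: [0/1, 1/3) 
  d: [1/3, 1/2) ← scaled code falls here ✓
  a: [1/2, 5/6) 
  e: [5/6, 1/1) 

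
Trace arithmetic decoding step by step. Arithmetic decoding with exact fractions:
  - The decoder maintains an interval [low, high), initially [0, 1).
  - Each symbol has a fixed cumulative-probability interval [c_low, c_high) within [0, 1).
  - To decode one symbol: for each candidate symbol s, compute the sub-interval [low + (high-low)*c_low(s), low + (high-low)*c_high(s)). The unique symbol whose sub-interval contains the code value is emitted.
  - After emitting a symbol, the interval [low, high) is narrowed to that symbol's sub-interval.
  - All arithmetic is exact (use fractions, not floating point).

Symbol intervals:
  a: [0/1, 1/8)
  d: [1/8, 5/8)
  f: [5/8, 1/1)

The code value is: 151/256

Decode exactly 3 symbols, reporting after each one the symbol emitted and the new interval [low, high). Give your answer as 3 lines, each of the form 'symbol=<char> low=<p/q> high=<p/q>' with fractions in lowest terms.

Step 1: interval [0/1, 1/1), width = 1/1 - 0/1 = 1/1
  'a': [0/1 + 1/1*0/1, 0/1 + 1/1*1/8) = [0/1, 1/8)
  'd': [0/1 + 1/1*1/8, 0/1 + 1/1*5/8) = [1/8, 5/8) <- contains code 151/256
  'f': [0/1 + 1/1*5/8, 0/1 + 1/1*1/1) = [5/8, 1/1)
  emit 'd', narrow to [1/8, 5/8)
Step 2: interval [1/8, 5/8), width = 5/8 - 1/8 = 1/2
  'a': [1/8 + 1/2*0/1, 1/8 + 1/2*1/8) = [1/8, 3/16)
  'd': [1/8 + 1/2*1/8, 1/8 + 1/2*5/8) = [3/16, 7/16)
  'f': [1/8 + 1/2*5/8, 1/8 + 1/2*1/1) = [7/16, 5/8) <- contains code 151/256
  emit 'f', narrow to [7/16, 5/8)
Step 3: interval [7/16, 5/8), width = 5/8 - 7/16 = 3/16
  'a': [7/16 + 3/16*0/1, 7/16 + 3/16*1/8) = [7/16, 59/128)
  'd': [7/16 + 3/16*1/8, 7/16 + 3/16*5/8) = [59/128, 71/128)
  'f': [7/16 + 3/16*5/8, 7/16 + 3/16*1/1) = [71/128, 5/8) <- contains code 151/256
  emit 'f', narrow to [71/128, 5/8)

Answer: symbol=d low=1/8 high=5/8
symbol=f low=7/16 high=5/8
symbol=f low=71/128 high=5/8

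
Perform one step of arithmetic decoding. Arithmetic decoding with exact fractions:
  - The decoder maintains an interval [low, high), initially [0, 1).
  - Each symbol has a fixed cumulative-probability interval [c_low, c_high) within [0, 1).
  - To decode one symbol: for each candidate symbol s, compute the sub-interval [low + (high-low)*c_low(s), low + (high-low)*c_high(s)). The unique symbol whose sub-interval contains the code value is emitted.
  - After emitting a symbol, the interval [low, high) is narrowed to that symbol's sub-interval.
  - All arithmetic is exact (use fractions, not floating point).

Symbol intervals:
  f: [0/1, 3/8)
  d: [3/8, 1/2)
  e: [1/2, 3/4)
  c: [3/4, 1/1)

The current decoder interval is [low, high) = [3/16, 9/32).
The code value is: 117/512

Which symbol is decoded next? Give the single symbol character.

Interval width = high − low = 9/32 − 3/16 = 3/32
Scaled code = (code − low) / width = (117/512 − 3/16) / 3/32 = 7/16
  f: [0/1, 3/8) 
  d: [3/8, 1/2) ← scaled code falls here ✓
  e: [1/2, 3/4) 
  c: [3/4, 1/1) 

Answer: d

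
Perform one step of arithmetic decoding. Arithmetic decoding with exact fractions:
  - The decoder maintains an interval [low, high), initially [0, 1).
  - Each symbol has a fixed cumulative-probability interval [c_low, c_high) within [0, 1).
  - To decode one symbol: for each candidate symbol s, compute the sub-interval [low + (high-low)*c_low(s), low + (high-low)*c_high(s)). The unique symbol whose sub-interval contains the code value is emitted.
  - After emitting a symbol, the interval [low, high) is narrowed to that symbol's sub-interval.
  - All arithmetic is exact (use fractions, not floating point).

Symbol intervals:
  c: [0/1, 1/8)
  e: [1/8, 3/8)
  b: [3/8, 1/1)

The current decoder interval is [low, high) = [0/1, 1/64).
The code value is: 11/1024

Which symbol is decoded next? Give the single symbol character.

Interval width = high − low = 1/64 − 0/1 = 1/64
Scaled code = (code − low) / width = (11/1024 − 0/1) / 1/64 = 11/16
  c: [0/1, 1/8) 
  e: [1/8, 3/8) 
  b: [3/8, 1/1) ← scaled code falls here ✓

Answer: b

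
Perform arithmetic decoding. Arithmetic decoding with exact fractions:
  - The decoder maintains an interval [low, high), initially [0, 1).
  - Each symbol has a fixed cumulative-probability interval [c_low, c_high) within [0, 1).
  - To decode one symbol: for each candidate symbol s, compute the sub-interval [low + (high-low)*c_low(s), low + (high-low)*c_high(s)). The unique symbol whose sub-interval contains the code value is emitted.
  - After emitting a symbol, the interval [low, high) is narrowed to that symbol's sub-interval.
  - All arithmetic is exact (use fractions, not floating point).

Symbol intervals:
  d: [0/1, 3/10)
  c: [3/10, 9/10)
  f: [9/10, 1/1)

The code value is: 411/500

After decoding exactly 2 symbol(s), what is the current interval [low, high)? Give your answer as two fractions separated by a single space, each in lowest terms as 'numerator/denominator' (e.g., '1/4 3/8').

Answer: 12/25 21/25

Derivation:
Step 1: interval [0/1, 1/1), width = 1/1 - 0/1 = 1/1
  'd': [0/1 + 1/1*0/1, 0/1 + 1/1*3/10) = [0/1, 3/10)
  'c': [0/1 + 1/1*3/10, 0/1 + 1/1*9/10) = [3/10, 9/10) <- contains code 411/500
  'f': [0/1 + 1/1*9/10, 0/1 + 1/1*1/1) = [9/10, 1/1)
  emit 'c', narrow to [3/10, 9/10)
Step 2: interval [3/10, 9/10), width = 9/10 - 3/10 = 3/5
  'd': [3/10 + 3/5*0/1, 3/10 + 3/5*3/10) = [3/10, 12/25)
  'c': [3/10 + 3/5*3/10, 3/10 + 3/5*9/10) = [12/25, 21/25) <- contains code 411/500
  'f': [3/10 + 3/5*9/10, 3/10 + 3/5*1/1) = [21/25, 9/10)
  emit 'c', narrow to [12/25, 21/25)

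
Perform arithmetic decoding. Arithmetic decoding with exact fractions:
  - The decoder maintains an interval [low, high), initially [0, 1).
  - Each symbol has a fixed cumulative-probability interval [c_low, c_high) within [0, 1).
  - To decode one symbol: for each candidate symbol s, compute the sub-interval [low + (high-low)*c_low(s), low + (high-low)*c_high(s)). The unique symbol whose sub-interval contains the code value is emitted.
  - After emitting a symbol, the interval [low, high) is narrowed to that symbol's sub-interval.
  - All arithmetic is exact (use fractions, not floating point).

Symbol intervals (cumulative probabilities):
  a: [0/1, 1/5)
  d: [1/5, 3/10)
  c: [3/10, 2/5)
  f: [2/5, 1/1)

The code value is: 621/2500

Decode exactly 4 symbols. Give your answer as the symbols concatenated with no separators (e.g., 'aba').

Answer: dfaf

Derivation:
Step 1: interval [0/1, 1/1), width = 1/1 - 0/1 = 1/1
  'a': [0/1 + 1/1*0/1, 0/1 + 1/1*1/5) = [0/1, 1/5)
  'd': [0/1 + 1/1*1/5, 0/1 + 1/1*3/10) = [1/5, 3/10) <- contains code 621/2500
  'c': [0/1 + 1/1*3/10, 0/1 + 1/1*2/5) = [3/10, 2/5)
  'f': [0/1 + 1/1*2/5, 0/1 + 1/1*1/1) = [2/5, 1/1)
  emit 'd', narrow to [1/5, 3/10)
Step 2: interval [1/5, 3/10), width = 3/10 - 1/5 = 1/10
  'a': [1/5 + 1/10*0/1, 1/5 + 1/10*1/5) = [1/5, 11/50)
  'd': [1/5 + 1/10*1/5, 1/5 + 1/10*3/10) = [11/50, 23/100)
  'c': [1/5 + 1/10*3/10, 1/5 + 1/10*2/5) = [23/100, 6/25)
  'f': [1/5 + 1/10*2/5, 1/5 + 1/10*1/1) = [6/25, 3/10) <- contains code 621/2500
  emit 'f', narrow to [6/25, 3/10)
Step 3: interval [6/25, 3/10), width = 3/10 - 6/25 = 3/50
  'a': [6/25 + 3/50*0/1, 6/25 + 3/50*1/5) = [6/25, 63/250) <- contains code 621/2500
  'd': [6/25 + 3/50*1/5, 6/25 + 3/50*3/10) = [63/250, 129/500)
  'c': [6/25 + 3/50*3/10, 6/25 + 3/50*2/5) = [129/500, 33/125)
  'f': [6/25 + 3/50*2/5, 6/25 + 3/50*1/1) = [33/125, 3/10)
  emit 'a', narrow to [6/25, 63/250)
Step 4: interval [6/25, 63/250), width = 63/250 - 6/25 = 3/250
  'a': [6/25 + 3/250*0/1, 6/25 + 3/250*1/5) = [6/25, 303/1250)
  'd': [6/25 + 3/250*1/5, 6/25 + 3/250*3/10) = [303/1250, 609/2500)
  'c': [6/25 + 3/250*3/10, 6/25 + 3/250*2/5) = [609/2500, 153/625)
  'f': [6/25 + 3/250*2/5, 6/25 + 3/250*1/1) = [153/625, 63/250) <- contains code 621/2500
  emit 'f', narrow to [153/625, 63/250)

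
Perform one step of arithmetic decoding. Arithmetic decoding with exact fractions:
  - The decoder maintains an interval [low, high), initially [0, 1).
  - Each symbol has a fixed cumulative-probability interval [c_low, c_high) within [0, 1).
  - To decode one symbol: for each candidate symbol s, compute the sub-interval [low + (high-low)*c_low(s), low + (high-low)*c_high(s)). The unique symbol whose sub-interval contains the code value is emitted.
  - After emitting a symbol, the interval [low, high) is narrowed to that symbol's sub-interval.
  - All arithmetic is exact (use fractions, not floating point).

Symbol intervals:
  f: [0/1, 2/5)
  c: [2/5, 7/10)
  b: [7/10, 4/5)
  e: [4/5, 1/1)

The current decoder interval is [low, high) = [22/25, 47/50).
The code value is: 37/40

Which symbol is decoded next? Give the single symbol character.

Answer: b

Derivation:
Interval width = high − low = 47/50 − 22/25 = 3/50
Scaled code = (code − low) / width = (37/40 − 22/25) / 3/50 = 3/4
  f: [0/1, 2/5) 
  c: [2/5, 7/10) 
  b: [7/10, 4/5) ← scaled code falls here ✓
  e: [4/5, 1/1) 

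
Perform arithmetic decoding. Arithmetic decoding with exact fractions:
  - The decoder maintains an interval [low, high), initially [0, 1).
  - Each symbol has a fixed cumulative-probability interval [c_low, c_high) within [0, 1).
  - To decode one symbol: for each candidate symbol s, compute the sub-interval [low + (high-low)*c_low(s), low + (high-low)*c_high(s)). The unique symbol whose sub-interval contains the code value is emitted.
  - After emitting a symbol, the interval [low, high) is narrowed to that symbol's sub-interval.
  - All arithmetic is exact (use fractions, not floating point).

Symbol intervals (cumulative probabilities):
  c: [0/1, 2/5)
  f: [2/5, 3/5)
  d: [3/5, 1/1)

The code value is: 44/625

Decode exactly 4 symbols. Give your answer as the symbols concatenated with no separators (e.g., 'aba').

Answer: ccfc

Derivation:
Step 1: interval [0/1, 1/1), width = 1/1 - 0/1 = 1/1
  'c': [0/1 + 1/1*0/1, 0/1 + 1/1*2/5) = [0/1, 2/5) <- contains code 44/625
  'f': [0/1 + 1/1*2/5, 0/1 + 1/1*3/5) = [2/5, 3/5)
  'd': [0/1 + 1/1*3/5, 0/1 + 1/1*1/1) = [3/5, 1/1)
  emit 'c', narrow to [0/1, 2/5)
Step 2: interval [0/1, 2/5), width = 2/5 - 0/1 = 2/5
  'c': [0/1 + 2/5*0/1, 0/1 + 2/5*2/5) = [0/1, 4/25) <- contains code 44/625
  'f': [0/1 + 2/5*2/5, 0/1 + 2/5*3/5) = [4/25, 6/25)
  'd': [0/1 + 2/5*3/5, 0/1 + 2/5*1/1) = [6/25, 2/5)
  emit 'c', narrow to [0/1, 4/25)
Step 3: interval [0/1, 4/25), width = 4/25 - 0/1 = 4/25
  'c': [0/1 + 4/25*0/1, 0/1 + 4/25*2/5) = [0/1, 8/125)
  'f': [0/1 + 4/25*2/5, 0/1 + 4/25*3/5) = [8/125, 12/125) <- contains code 44/625
  'd': [0/1 + 4/25*3/5, 0/1 + 4/25*1/1) = [12/125, 4/25)
  emit 'f', narrow to [8/125, 12/125)
Step 4: interval [8/125, 12/125), width = 12/125 - 8/125 = 4/125
  'c': [8/125 + 4/125*0/1, 8/125 + 4/125*2/5) = [8/125, 48/625) <- contains code 44/625
  'f': [8/125 + 4/125*2/5, 8/125 + 4/125*3/5) = [48/625, 52/625)
  'd': [8/125 + 4/125*3/5, 8/125 + 4/125*1/1) = [52/625, 12/125)
  emit 'c', narrow to [8/125, 48/625)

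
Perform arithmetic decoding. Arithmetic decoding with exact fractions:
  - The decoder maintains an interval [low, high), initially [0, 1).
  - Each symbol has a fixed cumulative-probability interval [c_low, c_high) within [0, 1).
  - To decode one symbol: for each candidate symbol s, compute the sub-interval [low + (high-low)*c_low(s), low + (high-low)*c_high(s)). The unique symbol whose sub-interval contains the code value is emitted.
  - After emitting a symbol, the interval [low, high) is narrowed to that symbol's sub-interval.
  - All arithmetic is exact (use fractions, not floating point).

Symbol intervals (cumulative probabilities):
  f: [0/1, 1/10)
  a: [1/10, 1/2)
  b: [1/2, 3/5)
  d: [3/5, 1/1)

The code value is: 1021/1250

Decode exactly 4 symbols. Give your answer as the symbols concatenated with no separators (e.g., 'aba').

Answer: dbad

Derivation:
Step 1: interval [0/1, 1/1), width = 1/1 - 0/1 = 1/1
  'f': [0/1 + 1/1*0/1, 0/1 + 1/1*1/10) = [0/1, 1/10)
  'a': [0/1 + 1/1*1/10, 0/1 + 1/1*1/2) = [1/10, 1/2)
  'b': [0/1 + 1/1*1/2, 0/1 + 1/1*3/5) = [1/2, 3/5)
  'd': [0/1 + 1/1*3/5, 0/1 + 1/1*1/1) = [3/5, 1/1) <- contains code 1021/1250
  emit 'd', narrow to [3/5, 1/1)
Step 2: interval [3/5, 1/1), width = 1/1 - 3/5 = 2/5
  'f': [3/5 + 2/5*0/1, 3/5 + 2/5*1/10) = [3/5, 16/25)
  'a': [3/5 + 2/5*1/10, 3/5 + 2/5*1/2) = [16/25, 4/5)
  'b': [3/5 + 2/5*1/2, 3/5 + 2/5*3/5) = [4/5, 21/25) <- contains code 1021/1250
  'd': [3/5 + 2/5*3/5, 3/5 + 2/5*1/1) = [21/25, 1/1)
  emit 'b', narrow to [4/5, 21/25)
Step 3: interval [4/5, 21/25), width = 21/25 - 4/5 = 1/25
  'f': [4/5 + 1/25*0/1, 4/5 + 1/25*1/10) = [4/5, 201/250)
  'a': [4/5 + 1/25*1/10, 4/5 + 1/25*1/2) = [201/250, 41/50) <- contains code 1021/1250
  'b': [4/5 + 1/25*1/2, 4/5 + 1/25*3/5) = [41/50, 103/125)
  'd': [4/5 + 1/25*3/5, 4/5 + 1/25*1/1) = [103/125, 21/25)
  emit 'a', narrow to [201/250, 41/50)
Step 4: interval [201/250, 41/50), width = 41/50 - 201/250 = 2/125
  'f': [201/250 + 2/125*0/1, 201/250 + 2/125*1/10) = [201/250, 1007/1250)
  'a': [201/250 + 2/125*1/10, 201/250 + 2/125*1/2) = [1007/1250, 203/250)
  'b': [201/250 + 2/125*1/2, 201/250 + 2/125*3/5) = [203/250, 1017/1250)
  'd': [201/250 + 2/125*3/5, 201/250 + 2/125*1/1) = [1017/1250, 41/50) <- contains code 1021/1250
  emit 'd', narrow to [1017/1250, 41/50)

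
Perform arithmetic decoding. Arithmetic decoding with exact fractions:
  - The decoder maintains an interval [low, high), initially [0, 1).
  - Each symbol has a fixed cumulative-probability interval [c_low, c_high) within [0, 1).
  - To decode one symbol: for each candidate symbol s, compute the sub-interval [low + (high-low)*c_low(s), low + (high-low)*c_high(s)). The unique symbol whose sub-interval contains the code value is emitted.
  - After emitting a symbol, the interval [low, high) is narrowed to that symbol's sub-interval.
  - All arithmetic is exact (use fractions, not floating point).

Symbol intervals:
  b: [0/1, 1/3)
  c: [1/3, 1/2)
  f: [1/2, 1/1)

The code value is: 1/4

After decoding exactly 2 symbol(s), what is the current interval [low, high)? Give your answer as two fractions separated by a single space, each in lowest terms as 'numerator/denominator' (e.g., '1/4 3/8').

Answer: 1/6 1/3

Derivation:
Step 1: interval [0/1, 1/1), width = 1/1 - 0/1 = 1/1
  'b': [0/1 + 1/1*0/1, 0/1 + 1/1*1/3) = [0/1, 1/3) <- contains code 1/4
  'c': [0/1 + 1/1*1/3, 0/1 + 1/1*1/2) = [1/3, 1/2)
  'f': [0/1 + 1/1*1/2, 0/1 + 1/1*1/1) = [1/2, 1/1)
  emit 'b', narrow to [0/1, 1/3)
Step 2: interval [0/1, 1/3), width = 1/3 - 0/1 = 1/3
  'b': [0/1 + 1/3*0/1, 0/1 + 1/3*1/3) = [0/1, 1/9)
  'c': [0/1 + 1/3*1/3, 0/1 + 1/3*1/2) = [1/9, 1/6)
  'f': [0/1 + 1/3*1/2, 0/1 + 1/3*1/1) = [1/6, 1/3) <- contains code 1/4
  emit 'f', narrow to [1/6, 1/3)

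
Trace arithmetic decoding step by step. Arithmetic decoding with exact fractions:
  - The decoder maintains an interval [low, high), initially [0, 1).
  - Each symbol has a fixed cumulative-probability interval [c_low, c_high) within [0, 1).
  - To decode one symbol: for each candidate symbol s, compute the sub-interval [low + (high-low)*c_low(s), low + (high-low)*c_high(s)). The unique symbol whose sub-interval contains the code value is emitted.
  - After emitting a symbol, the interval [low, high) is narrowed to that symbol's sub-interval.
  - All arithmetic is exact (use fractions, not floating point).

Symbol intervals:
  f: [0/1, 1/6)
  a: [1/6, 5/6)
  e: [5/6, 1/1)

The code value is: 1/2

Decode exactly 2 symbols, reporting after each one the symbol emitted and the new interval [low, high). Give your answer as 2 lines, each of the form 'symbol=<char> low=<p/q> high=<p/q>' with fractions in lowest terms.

Answer: symbol=a low=1/6 high=5/6
symbol=a low=5/18 high=13/18

Derivation:
Step 1: interval [0/1, 1/1), width = 1/1 - 0/1 = 1/1
  'f': [0/1 + 1/1*0/1, 0/1 + 1/1*1/6) = [0/1, 1/6)
  'a': [0/1 + 1/1*1/6, 0/1 + 1/1*5/6) = [1/6, 5/6) <- contains code 1/2
  'e': [0/1 + 1/1*5/6, 0/1 + 1/1*1/1) = [5/6, 1/1)
  emit 'a', narrow to [1/6, 5/6)
Step 2: interval [1/6, 5/6), width = 5/6 - 1/6 = 2/3
  'f': [1/6 + 2/3*0/1, 1/6 + 2/3*1/6) = [1/6, 5/18)
  'a': [1/6 + 2/3*1/6, 1/6 + 2/3*5/6) = [5/18, 13/18) <- contains code 1/2
  'e': [1/6 + 2/3*5/6, 1/6 + 2/3*1/1) = [13/18, 5/6)
  emit 'a', narrow to [5/18, 13/18)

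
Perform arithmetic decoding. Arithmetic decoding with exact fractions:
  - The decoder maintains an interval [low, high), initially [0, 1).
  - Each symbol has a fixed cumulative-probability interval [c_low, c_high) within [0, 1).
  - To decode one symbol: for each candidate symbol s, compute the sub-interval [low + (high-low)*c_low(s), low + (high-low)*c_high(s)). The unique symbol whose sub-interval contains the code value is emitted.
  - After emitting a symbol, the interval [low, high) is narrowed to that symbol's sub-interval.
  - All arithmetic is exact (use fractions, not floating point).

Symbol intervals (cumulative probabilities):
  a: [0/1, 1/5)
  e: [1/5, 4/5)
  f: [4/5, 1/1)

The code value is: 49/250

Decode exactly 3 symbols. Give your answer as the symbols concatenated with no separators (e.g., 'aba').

Step 1: interval [0/1, 1/1), width = 1/1 - 0/1 = 1/1
  'a': [0/1 + 1/1*0/1, 0/1 + 1/1*1/5) = [0/1, 1/5) <- contains code 49/250
  'e': [0/1 + 1/1*1/5, 0/1 + 1/1*4/5) = [1/5, 4/5)
  'f': [0/1 + 1/1*4/5, 0/1 + 1/1*1/1) = [4/5, 1/1)
  emit 'a', narrow to [0/1, 1/5)
Step 2: interval [0/1, 1/5), width = 1/5 - 0/1 = 1/5
  'a': [0/1 + 1/5*0/1, 0/1 + 1/5*1/5) = [0/1, 1/25)
  'e': [0/1 + 1/5*1/5, 0/1 + 1/5*4/5) = [1/25, 4/25)
  'f': [0/1 + 1/5*4/5, 0/1 + 1/5*1/1) = [4/25, 1/5) <- contains code 49/250
  emit 'f', narrow to [4/25, 1/5)
Step 3: interval [4/25, 1/5), width = 1/5 - 4/25 = 1/25
  'a': [4/25 + 1/25*0/1, 4/25 + 1/25*1/5) = [4/25, 21/125)
  'e': [4/25 + 1/25*1/5, 4/25 + 1/25*4/5) = [21/125, 24/125)
  'f': [4/25 + 1/25*4/5, 4/25 + 1/25*1/1) = [24/125, 1/5) <- contains code 49/250
  emit 'f', narrow to [24/125, 1/5)

Answer: aff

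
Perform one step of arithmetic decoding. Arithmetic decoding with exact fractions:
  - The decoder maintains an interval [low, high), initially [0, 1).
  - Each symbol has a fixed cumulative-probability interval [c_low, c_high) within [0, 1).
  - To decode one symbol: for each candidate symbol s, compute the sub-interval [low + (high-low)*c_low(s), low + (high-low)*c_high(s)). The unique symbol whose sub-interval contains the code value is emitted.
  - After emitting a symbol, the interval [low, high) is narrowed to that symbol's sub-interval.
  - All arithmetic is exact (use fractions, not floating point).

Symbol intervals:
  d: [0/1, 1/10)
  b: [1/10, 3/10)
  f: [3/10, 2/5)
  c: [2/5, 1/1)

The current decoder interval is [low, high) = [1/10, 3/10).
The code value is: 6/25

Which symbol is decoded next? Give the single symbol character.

Interval width = high − low = 3/10 − 1/10 = 1/5
Scaled code = (code − low) / width = (6/25 − 1/10) / 1/5 = 7/10
  d: [0/1, 1/10) 
  b: [1/10, 3/10) 
  f: [3/10, 2/5) 
  c: [2/5, 1/1) ← scaled code falls here ✓

Answer: c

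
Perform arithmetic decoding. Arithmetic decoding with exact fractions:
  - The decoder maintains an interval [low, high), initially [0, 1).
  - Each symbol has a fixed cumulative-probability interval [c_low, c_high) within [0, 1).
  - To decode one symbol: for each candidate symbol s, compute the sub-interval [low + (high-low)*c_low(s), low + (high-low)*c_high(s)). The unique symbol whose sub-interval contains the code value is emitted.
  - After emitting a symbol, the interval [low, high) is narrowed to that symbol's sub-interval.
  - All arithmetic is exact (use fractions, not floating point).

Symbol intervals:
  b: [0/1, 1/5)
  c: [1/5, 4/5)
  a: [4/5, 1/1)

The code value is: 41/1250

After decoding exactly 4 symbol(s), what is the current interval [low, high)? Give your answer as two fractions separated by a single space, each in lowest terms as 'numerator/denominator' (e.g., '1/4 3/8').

Answer: 4/125 21/625

Derivation:
Step 1: interval [0/1, 1/1), width = 1/1 - 0/1 = 1/1
  'b': [0/1 + 1/1*0/1, 0/1 + 1/1*1/5) = [0/1, 1/5) <- contains code 41/1250
  'c': [0/1 + 1/1*1/5, 0/1 + 1/1*4/5) = [1/5, 4/5)
  'a': [0/1 + 1/1*4/5, 0/1 + 1/1*1/1) = [4/5, 1/1)
  emit 'b', narrow to [0/1, 1/5)
Step 2: interval [0/1, 1/5), width = 1/5 - 0/1 = 1/5
  'b': [0/1 + 1/5*0/1, 0/1 + 1/5*1/5) = [0/1, 1/25) <- contains code 41/1250
  'c': [0/1 + 1/5*1/5, 0/1 + 1/5*4/5) = [1/25, 4/25)
  'a': [0/1 + 1/5*4/5, 0/1 + 1/5*1/1) = [4/25, 1/5)
  emit 'b', narrow to [0/1, 1/25)
Step 3: interval [0/1, 1/25), width = 1/25 - 0/1 = 1/25
  'b': [0/1 + 1/25*0/1, 0/1 + 1/25*1/5) = [0/1, 1/125)
  'c': [0/1 + 1/25*1/5, 0/1 + 1/25*4/5) = [1/125, 4/125)
  'a': [0/1 + 1/25*4/5, 0/1 + 1/25*1/1) = [4/125, 1/25) <- contains code 41/1250
  emit 'a', narrow to [4/125, 1/25)
Step 4: interval [4/125, 1/25), width = 1/25 - 4/125 = 1/125
  'b': [4/125 + 1/125*0/1, 4/125 + 1/125*1/5) = [4/125, 21/625) <- contains code 41/1250
  'c': [4/125 + 1/125*1/5, 4/125 + 1/125*4/5) = [21/625, 24/625)
  'a': [4/125 + 1/125*4/5, 4/125 + 1/125*1/1) = [24/625, 1/25)
  emit 'b', narrow to [4/125, 21/625)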